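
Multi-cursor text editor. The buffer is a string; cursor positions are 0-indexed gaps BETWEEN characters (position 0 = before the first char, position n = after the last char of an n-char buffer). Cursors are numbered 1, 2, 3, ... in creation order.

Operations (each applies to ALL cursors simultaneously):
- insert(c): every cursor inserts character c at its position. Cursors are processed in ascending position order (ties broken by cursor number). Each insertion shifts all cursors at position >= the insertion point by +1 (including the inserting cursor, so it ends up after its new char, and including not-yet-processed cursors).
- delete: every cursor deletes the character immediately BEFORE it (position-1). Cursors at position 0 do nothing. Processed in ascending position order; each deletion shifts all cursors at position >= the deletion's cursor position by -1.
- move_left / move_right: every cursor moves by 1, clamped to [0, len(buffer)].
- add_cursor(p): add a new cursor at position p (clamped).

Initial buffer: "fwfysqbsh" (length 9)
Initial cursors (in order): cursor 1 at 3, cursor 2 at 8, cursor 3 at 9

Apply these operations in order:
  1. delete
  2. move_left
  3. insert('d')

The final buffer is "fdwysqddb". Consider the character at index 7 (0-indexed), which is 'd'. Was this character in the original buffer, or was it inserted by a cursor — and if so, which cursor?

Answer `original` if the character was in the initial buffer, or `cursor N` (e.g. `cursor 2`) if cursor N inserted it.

Answer: cursor 3

Derivation:
After op 1 (delete): buffer="fwysqb" (len 6), cursors c1@2 c2@6 c3@6, authorship ......
After op 2 (move_left): buffer="fwysqb" (len 6), cursors c1@1 c2@5 c3@5, authorship ......
After op 3 (insert('d')): buffer="fdwysqddb" (len 9), cursors c1@2 c2@8 c3@8, authorship .1....23.
Authorship (.=original, N=cursor N): . 1 . . . . 2 3 .
Index 7: author = 3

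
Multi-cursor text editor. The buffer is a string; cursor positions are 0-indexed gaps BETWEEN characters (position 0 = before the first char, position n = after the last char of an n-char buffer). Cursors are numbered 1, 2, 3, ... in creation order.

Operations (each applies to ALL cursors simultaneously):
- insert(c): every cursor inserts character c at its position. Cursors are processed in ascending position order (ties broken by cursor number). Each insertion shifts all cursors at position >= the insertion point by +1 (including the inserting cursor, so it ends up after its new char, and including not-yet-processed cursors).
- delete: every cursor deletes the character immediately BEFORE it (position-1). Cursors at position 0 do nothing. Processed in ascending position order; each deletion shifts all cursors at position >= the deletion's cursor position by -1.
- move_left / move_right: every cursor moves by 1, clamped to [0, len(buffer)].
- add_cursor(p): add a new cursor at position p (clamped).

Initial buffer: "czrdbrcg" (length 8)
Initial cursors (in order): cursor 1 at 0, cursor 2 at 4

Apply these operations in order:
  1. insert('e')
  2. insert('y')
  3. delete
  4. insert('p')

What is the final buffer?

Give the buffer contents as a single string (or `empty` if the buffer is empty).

Answer: epczrdepbrcg

Derivation:
After op 1 (insert('e')): buffer="eczrdebrcg" (len 10), cursors c1@1 c2@6, authorship 1....2....
After op 2 (insert('y')): buffer="eyczrdeybrcg" (len 12), cursors c1@2 c2@8, authorship 11....22....
After op 3 (delete): buffer="eczrdebrcg" (len 10), cursors c1@1 c2@6, authorship 1....2....
After op 4 (insert('p')): buffer="epczrdepbrcg" (len 12), cursors c1@2 c2@8, authorship 11....22....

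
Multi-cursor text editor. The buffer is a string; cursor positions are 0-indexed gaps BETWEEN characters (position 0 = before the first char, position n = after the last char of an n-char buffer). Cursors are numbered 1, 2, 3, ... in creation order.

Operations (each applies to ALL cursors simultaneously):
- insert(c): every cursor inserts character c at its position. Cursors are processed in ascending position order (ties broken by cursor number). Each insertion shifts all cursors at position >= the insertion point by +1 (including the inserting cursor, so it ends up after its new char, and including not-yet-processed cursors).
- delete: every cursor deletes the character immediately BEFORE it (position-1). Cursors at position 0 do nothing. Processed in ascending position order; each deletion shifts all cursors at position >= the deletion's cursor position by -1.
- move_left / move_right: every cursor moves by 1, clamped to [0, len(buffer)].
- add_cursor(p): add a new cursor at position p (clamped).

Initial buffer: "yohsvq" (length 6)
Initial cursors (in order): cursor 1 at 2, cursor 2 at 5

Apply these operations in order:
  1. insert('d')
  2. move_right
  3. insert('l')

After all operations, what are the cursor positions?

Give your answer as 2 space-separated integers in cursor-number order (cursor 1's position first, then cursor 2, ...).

Answer: 5 10

Derivation:
After op 1 (insert('d')): buffer="yodhsvdq" (len 8), cursors c1@3 c2@7, authorship ..1...2.
After op 2 (move_right): buffer="yodhsvdq" (len 8), cursors c1@4 c2@8, authorship ..1...2.
After op 3 (insert('l')): buffer="yodhlsvdql" (len 10), cursors c1@5 c2@10, authorship ..1.1..2.2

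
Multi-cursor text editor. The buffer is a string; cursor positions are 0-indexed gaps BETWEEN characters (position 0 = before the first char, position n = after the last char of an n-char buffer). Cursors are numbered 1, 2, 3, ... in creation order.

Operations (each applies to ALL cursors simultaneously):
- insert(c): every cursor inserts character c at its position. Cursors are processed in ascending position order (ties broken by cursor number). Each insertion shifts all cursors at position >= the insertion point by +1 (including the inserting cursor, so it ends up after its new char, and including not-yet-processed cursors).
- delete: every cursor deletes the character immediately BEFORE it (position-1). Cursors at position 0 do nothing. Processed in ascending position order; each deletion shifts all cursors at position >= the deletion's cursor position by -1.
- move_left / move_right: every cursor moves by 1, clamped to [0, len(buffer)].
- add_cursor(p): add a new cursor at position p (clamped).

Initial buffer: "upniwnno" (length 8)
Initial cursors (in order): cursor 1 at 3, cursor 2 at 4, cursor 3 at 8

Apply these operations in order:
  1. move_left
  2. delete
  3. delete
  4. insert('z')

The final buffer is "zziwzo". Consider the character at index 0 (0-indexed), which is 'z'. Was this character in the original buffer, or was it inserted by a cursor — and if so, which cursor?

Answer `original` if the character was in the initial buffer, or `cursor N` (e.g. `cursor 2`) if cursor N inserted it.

Answer: cursor 1

Derivation:
After op 1 (move_left): buffer="upniwnno" (len 8), cursors c1@2 c2@3 c3@7, authorship ........
After op 2 (delete): buffer="uiwno" (len 5), cursors c1@1 c2@1 c3@4, authorship .....
After op 3 (delete): buffer="iwo" (len 3), cursors c1@0 c2@0 c3@2, authorship ...
After op 4 (insert('z')): buffer="zziwzo" (len 6), cursors c1@2 c2@2 c3@5, authorship 12..3.
Authorship (.=original, N=cursor N): 1 2 . . 3 .
Index 0: author = 1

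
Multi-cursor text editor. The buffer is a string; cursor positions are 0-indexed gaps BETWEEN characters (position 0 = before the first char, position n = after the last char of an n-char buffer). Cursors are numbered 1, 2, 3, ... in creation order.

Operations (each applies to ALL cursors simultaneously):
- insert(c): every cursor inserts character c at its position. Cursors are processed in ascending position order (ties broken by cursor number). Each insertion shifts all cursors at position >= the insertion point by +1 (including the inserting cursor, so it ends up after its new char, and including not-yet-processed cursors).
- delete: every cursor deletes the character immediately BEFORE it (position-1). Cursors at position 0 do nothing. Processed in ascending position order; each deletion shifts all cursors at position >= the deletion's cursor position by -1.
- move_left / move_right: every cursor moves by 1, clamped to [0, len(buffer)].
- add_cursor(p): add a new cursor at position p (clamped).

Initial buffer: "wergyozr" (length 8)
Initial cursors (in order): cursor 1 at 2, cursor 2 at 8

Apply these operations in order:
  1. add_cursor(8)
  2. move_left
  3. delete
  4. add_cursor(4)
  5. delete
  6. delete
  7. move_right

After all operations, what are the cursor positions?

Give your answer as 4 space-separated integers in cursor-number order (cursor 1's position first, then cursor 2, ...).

Answer: 1 1 1 1

Derivation:
After op 1 (add_cursor(8)): buffer="wergyozr" (len 8), cursors c1@2 c2@8 c3@8, authorship ........
After op 2 (move_left): buffer="wergyozr" (len 8), cursors c1@1 c2@7 c3@7, authorship ........
After op 3 (delete): buffer="ergyr" (len 5), cursors c1@0 c2@4 c3@4, authorship .....
After op 4 (add_cursor(4)): buffer="ergyr" (len 5), cursors c1@0 c2@4 c3@4 c4@4, authorship .....
After op 5 (delete): buffer="er" (len 2), cursors c1@0 c2@1 c3@1 c4@1, authorship ..
After op 6 (delete): buffer="r" (len 1), cursors c1@0 c2@0 c3@0 c4@0, authorship .
After op 7 (move_right): buffer="r" (len 1), cursors c1@1 c2@1 c3@1 c4@1, authorship .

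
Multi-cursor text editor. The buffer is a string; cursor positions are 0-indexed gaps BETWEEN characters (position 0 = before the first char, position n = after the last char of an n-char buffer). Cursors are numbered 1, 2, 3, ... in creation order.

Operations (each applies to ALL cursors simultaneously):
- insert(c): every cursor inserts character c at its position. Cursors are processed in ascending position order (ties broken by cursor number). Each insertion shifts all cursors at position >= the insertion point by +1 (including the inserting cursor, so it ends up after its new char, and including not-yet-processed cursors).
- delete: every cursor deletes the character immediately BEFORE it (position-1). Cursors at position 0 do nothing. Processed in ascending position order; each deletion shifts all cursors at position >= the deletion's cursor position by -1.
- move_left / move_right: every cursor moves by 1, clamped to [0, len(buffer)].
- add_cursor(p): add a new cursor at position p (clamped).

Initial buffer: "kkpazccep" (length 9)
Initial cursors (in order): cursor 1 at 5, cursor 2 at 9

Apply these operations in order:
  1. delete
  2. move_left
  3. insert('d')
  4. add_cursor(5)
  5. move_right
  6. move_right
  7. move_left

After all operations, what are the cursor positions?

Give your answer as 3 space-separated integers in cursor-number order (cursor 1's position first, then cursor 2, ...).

Answer: 5 8 6

Derivation:
After op 1 (delete): buffer="kkpacce" (len 7), cursors c1@4 c2@7, authorship .......
After op 2 (move_left): buffer="kkpacce" (len 7), cursors c1@3 c2@6, authorship .......
After op 3 (insert('d')): buffer="kkpdaccde" (len 9), cursors c1@4 c2@8, authorship ...1...2.
After op 4 (add_cursor(5)): buffer="kkpdaccde" (len 9), cursors c1@4 c3@5 c2@8, authorship ...1...2.
After op 5 (move_right): buffer="kkpdaccde" (len 9), cursors c1@5 c3@6 c2@9, authorship ...1...2.
After op 6 (move_right): buffer="kkpdaccde" (len 9), cursors c1@6 c3@7 c2@9, authorship ...1...2.
After op 7 (move_left): buffer="kkpdaccde" (len 9), cursors c1@5 c3@6 c2@8, authorship ...1...2.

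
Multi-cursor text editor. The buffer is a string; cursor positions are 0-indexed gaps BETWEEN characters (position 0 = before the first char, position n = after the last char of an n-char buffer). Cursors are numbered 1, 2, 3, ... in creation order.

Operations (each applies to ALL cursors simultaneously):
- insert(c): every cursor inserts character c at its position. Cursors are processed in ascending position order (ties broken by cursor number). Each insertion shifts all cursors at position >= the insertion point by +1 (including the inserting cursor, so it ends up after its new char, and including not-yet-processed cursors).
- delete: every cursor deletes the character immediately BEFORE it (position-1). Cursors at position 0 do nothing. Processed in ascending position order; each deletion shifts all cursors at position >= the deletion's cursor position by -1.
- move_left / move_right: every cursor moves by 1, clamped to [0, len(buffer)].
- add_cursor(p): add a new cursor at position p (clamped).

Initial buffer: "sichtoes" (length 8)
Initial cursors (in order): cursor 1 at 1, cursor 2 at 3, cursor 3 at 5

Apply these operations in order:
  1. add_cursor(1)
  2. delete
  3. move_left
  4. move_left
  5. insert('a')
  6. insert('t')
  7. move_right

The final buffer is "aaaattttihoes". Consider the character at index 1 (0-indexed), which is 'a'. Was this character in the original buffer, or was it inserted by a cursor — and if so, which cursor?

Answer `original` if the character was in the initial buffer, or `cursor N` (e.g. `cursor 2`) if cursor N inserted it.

Answer: cursor 2

Derivation:
After op 1 (add_cursor(1)): buffer="sichtoes" (len 8), cursors c1@1 c4@1 c2@3 c3@5, authorship ........
After op 2 (delete): buffer="ihoes" (len 5), cursors c1@0 c4@0 c2@1 c3@2, authorship .....
After op 3 (move_left): buffer="ihoes" (len 5), cursors c1@0 c2@0 c4@0 c3@1, authorship .....
After op 4 (move_left): buffer="ihoes" (len 5), cursors c1@0 c2@0 c3@0 c4@0, authorship .....
After op 5 (insert('a')): buffer="aaaaihoes" (len 9), cursors c1@4 c2@4 c3@4 c4@4, authorship 1234.....
After op 6 (insert('t')): buffer="aaaattttihoes" (len 13), cursors c1@8 c2@8 c3@8 c4@8, authorship 12341234.....
After op 7 (move_right): buffer="aaaattttihoes" (len 13), cursors c1@9 c2@9 c3@9 c4@9, authorship 12341234.....
Authorship (.=original, N=cursor N): 1 2 3 4 1 2 3 4 . . . . .
Index 1: author = 2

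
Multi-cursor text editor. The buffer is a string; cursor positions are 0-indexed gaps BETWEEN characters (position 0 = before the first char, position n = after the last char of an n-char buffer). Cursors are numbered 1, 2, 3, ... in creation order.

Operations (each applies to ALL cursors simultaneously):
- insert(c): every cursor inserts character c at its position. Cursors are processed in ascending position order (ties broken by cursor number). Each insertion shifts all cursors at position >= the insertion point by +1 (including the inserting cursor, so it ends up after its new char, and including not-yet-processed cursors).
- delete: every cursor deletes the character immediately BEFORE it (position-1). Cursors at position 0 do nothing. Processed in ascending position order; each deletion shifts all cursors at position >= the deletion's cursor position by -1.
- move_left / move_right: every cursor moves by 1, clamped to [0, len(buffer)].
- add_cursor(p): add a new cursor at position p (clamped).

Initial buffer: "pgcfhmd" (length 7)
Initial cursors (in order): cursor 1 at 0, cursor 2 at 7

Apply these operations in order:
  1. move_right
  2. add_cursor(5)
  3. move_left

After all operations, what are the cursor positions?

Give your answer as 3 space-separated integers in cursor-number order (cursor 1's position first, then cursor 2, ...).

Answer: 0 6 4

Derivation:
After op 1 (move_right): buffer="pgcfhmd" (len 7), cursors c1@1 c2@7, authorship .......
After op 2 (add_cursor(5)): buffer="pgcfhmd" (len 7), cursors c1@1 c3@5 c2@7, authorship .......
After op 3 (move_left): buffer="pgcfhmd" (len 7), cursors c1@0 c3@4 c2@6, authorship .......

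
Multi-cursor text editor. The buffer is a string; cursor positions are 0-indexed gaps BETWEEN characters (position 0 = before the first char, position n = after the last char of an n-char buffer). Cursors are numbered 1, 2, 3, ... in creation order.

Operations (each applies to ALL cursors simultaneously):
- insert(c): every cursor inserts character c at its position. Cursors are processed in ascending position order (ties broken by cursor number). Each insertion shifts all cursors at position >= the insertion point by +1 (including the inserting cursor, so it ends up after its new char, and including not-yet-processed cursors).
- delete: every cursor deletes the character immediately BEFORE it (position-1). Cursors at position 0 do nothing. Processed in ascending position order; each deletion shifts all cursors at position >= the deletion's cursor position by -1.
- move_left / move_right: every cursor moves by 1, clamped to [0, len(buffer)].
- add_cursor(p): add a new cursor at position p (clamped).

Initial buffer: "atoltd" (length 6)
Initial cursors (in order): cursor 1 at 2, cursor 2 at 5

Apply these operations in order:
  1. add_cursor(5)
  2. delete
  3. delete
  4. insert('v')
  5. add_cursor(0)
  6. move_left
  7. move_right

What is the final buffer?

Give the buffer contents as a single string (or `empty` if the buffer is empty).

After op 1 (add_cursor(5)): buffer="atoltd" (len 6), cursors c1@2 c2@5 c3@5, authorship ......
After op 2 (delete): buffer="aod" (len 3), cursors c1@1 c2@2 c3@2, authorship ...
After op 3 (delete): buffer="d" (len 1), cursors c1@0 c2@0 c3@0, authorship .
After op 4 (insert('v')): buffer="vvvd" (len 4), cursors c1@3 c2@3 c3@3, authorship 123.
After op 5 (add_cursor(0)): buffer="vvvd" (len 4), cursors c4@0 c1@3 c2@3 c3@3, authorship 123.
After op 6 (move_left): buffer="vvvd" (len 4), cursors c4@0 c1@2 c2@2 c3@2, authorship 123.
After op 7 (move_right): buffer="vvvd" (len 4), cursors c4@1 c1@3 c2@3 c3@3, authorship 123.

Answer: vvvd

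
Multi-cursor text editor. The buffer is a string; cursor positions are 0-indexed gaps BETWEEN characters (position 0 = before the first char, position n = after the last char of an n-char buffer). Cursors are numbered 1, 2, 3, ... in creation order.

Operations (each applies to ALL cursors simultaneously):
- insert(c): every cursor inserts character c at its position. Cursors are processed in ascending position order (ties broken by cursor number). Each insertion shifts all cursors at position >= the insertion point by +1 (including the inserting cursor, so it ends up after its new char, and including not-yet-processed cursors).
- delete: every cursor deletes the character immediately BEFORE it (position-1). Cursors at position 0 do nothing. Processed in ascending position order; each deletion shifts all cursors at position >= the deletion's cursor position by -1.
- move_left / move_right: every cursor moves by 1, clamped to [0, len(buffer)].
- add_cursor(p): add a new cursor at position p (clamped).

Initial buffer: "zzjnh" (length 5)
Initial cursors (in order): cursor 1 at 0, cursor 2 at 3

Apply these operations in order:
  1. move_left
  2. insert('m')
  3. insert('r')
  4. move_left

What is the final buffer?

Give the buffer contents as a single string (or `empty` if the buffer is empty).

After op 1 (move_left): buffer="zzjnh" (len 5), cursors c1@0 c2@2, authorship .....
After op 2 (insert('m')): buffer="mzzmjnh" (len 7), cursors c1@1 c2@4, authorship 1..2...
After op 3 (insert('r')): buffer="mrzzmrjnh" (len 9), cursors c1@2 c2@6, authorship 11..22...
After op 4 (move_left): buffer="mrzzmrjnh" (len 9), cursors c1@1 c2@5, authorship 11..22...

Answer: mrzzmrjnh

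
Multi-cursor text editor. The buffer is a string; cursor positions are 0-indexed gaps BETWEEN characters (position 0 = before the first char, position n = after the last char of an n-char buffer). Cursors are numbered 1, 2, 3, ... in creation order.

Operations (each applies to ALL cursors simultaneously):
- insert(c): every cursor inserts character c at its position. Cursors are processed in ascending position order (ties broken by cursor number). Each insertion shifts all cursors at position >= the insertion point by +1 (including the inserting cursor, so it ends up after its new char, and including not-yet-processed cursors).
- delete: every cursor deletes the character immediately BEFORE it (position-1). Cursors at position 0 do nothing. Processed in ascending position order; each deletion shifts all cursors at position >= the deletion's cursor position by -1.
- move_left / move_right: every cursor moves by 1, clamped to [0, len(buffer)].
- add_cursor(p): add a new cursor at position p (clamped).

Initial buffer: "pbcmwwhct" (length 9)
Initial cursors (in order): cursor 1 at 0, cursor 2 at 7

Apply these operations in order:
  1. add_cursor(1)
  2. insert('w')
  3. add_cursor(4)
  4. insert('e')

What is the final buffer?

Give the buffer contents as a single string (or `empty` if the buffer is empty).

Answer: wepwebecmwwhwect

Derivation:
After op 1 (add_cursor(1)): buffer="pbcmwwhct" (len 9), cursors c1@0 c3@1 c2@7, authorship .........
After op 2 (insert('w')): buffer="wpwbcmwwhwct" (len 12), cursors c1@1 c3@3 c2@10, authorship 1.3......2..
After op 3 (add_cursor(4)): buffer="wpwbcmwwhwct" (len 12), cursors c1@1 c3@3 c4@4 c2@10, authorship 1.3......2..
After op 4 (insert('e')): buffer="wepwebecmwwhwect" (len 16), cursors c1@2 c3@5 c4@7 c2@14, authorship 11.33.4.....22..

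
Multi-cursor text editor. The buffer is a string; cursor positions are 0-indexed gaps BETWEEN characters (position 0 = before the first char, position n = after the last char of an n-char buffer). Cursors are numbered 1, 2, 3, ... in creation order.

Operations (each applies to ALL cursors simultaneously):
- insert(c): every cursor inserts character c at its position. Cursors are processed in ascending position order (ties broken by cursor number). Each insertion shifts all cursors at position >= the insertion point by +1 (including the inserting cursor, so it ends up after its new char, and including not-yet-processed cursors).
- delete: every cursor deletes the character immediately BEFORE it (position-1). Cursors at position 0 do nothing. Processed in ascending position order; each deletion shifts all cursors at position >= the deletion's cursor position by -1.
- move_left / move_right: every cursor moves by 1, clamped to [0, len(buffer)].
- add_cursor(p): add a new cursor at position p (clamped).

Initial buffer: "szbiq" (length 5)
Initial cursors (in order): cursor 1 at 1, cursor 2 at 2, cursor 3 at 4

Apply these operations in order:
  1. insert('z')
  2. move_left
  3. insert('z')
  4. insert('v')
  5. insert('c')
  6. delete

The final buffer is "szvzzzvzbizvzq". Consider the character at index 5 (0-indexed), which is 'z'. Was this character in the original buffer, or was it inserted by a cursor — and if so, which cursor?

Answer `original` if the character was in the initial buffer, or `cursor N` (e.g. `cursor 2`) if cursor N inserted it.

Answer: cursor 2

Derivation:
After op 1 (insert('z')): buffer="szzzbizq" (len 8), cursors c1@2 c2@4 c3@7, authorship .1.2..3.
After op 2 (move_left): buffer="szzzbizq" (len 8), cursors c1@1 c2@3 c3@6, authorship .1.2..3.
After op 3 (insert('z')): buffer="szzzzzbizzq" (len 11), cursors c1@2 c2@5 c3@9, authorship .11.22..33.
After op 4 (insert('v')): buffer="szvzzzvzbizvzq" (len 14), cursors c1@3 c2@7 c3@12, authorship .111.222..333.
After op 5 (insert('c')): buffer="szvczzzvczbizvczq" (len 17), cursors c1@4 c2@9 c3@15, authorship .1111.2222..3333.
After op 6 (delete): buffer="szvzzzvzbizvzq" (len 14), cursors c1@3 c2@7 c3@12, authorship .111.222..333.
Authorship (.=original, N=cursor N): . 1 1 1 . 2 2 2 . . 3 3 3 .
Index 5: author = 2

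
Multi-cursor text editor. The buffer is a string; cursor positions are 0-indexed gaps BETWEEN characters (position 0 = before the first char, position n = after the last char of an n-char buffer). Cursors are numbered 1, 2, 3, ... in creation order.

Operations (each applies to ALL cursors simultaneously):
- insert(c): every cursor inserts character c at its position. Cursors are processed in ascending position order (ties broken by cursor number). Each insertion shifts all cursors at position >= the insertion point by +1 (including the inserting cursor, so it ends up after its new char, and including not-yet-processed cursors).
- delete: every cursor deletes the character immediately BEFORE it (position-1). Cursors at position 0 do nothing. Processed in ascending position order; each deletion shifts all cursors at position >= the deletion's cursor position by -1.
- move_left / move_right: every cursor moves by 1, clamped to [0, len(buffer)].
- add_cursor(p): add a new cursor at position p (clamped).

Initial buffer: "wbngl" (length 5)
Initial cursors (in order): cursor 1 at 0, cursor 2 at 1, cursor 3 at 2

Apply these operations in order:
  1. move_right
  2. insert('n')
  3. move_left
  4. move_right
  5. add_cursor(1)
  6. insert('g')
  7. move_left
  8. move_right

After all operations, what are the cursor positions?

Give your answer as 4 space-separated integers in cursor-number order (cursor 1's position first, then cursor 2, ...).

Answer: 4 7 10 2

Derivation:
After op 1 (move_right): buffer="wbngl" (len 5), cursors c1@1 c2@2 c3@3, authorship .....
After op 2 (insert('n')): buffer="wnbnnngl" (len 8), cursors c1@2 c2@4 c3@6, authorship .1.2.3..
After op 3 (move_left): buffer="wnbnnngl" (len 8), cursors c1@1 c2@3 c3@5, authorship .1.2.3..
After op 4 (move_right): buffer="wnbnnngl" (len 8), cursors c1@2 c2@4 c3@6, authorship .1.2.3..
After op 5 (add_cursor(1)): buffer="wnbnnngl" (len 8), cursors c4@1 c1@2 c2@4 c3@6, authorship .1.2.3..
After op 6 (insert('g')): buffer="wgngbngnnggl" (len 12), cursors c4@2 c1@4 c2@7 c3@10, authorship .411.22.33..
After op 7 (move_left): buffer="wgngbngnnggl" (len 12), cursors c4@1 c1@3 c2@6 c3@9, authorship .411.22.33..
After op 8 (move_right): buffer="wgngbngnnggl" (len 12), cursors c4@2 c1@4 c2@7 c3@10, authorship .411.22.33..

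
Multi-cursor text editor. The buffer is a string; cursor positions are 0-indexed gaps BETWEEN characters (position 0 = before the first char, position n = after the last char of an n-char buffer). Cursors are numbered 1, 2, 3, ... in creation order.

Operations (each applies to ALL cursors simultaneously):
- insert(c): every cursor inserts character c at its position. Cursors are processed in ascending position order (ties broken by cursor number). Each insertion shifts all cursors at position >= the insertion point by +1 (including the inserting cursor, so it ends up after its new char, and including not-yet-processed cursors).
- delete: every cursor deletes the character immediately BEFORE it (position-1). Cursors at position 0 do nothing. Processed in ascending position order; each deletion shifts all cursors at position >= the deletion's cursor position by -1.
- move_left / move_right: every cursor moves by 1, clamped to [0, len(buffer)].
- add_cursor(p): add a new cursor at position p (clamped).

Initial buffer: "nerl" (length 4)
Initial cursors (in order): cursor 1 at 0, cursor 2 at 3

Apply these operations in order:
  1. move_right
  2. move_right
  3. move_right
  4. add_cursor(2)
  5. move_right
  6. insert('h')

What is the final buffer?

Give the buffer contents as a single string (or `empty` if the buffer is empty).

After op 1 (move_right): buffer="nerl" (len 4), cursors c1@1 c2@4, authorship ....
After op 2 (move_right): buffer="nerl" (len 4), cursors c1@2 c2@4, authorship ....
After op 3 (move_right): buffer="nerl" (len 4), cursors c1@3 c2@4, authorship ....
After op 4 (add_cursor(2)): buffer="nerl" (len 4), cursors c3@2 c1@3 c2@4, authorship ....
After op 5 (move_right): buffer="nerl" (len 4), cursors c3@3 c1@4 c2@4, authorship ....
After op 6 (insert('h')): buffer="nerhlhh" (len 7), cursors c3@4 c1@7 c2@7, authorship ...3.12

Answer: nerhlhh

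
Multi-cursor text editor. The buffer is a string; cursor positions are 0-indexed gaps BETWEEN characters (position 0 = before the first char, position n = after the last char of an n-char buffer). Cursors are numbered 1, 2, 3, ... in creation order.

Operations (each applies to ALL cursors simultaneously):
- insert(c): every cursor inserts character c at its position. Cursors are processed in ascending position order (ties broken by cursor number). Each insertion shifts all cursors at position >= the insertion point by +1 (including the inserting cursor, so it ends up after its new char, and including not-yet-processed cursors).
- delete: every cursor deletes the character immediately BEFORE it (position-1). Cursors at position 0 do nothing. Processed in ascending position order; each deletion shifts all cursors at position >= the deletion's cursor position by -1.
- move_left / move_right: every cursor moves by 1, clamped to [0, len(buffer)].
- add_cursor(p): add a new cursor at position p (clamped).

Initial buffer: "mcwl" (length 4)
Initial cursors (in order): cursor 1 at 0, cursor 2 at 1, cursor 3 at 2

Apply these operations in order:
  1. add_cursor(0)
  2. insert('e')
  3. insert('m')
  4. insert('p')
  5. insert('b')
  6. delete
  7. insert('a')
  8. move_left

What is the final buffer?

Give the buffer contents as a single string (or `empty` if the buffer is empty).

After op 1 (add_cursor(0)): buffer="mcwl" (len 4), cursors c1@0 c4@0 c2@1 c3@2, authorship ....
After op 2 (insert('e')): buffer="eemecewl" (len 8), cursors c1@2 c4@2 c2@4 c3@6, authorship 14.2.3..
After op 3 (insert('m')): buffer="eemmmemcemwl" (len 12), cursors c1@4 c4@4 c2@7 c3@10, authorship 1414.22.33..
After op 4 (insert('p')): buffer="eemmppmempcempwl" (len 16), cursors c1@6 c4@6 c2@10 c3@14, authorship 141414.222.333..
After op 5 (insert('b')): buffer="eemmppbbmempbcempbwl" (len 20), cursors c1@8 c4@8 c2@13 c3@18, authorship 14141414.2222.3333..
After op 6 (delete): buffer="eemmppmempcempwl" (len 16), cursors c1@6 c4@6 c2@10 c3@14, authorship 141414.222.333..
After op 7 (insert('a')): buffer="eemmppaamempacempawl" (len 20), cursors c1@8 c4@8 c2@13 c3@18, authorship 14141414.2222.3333..
After op 8 (move_left): buffer="eemmppaamempacempawl" (len 20), cursors c1@7 c4@7 c2@12 c3@17, authorship 14141414.2222.3333..

Answer: eemmppaamempacempawl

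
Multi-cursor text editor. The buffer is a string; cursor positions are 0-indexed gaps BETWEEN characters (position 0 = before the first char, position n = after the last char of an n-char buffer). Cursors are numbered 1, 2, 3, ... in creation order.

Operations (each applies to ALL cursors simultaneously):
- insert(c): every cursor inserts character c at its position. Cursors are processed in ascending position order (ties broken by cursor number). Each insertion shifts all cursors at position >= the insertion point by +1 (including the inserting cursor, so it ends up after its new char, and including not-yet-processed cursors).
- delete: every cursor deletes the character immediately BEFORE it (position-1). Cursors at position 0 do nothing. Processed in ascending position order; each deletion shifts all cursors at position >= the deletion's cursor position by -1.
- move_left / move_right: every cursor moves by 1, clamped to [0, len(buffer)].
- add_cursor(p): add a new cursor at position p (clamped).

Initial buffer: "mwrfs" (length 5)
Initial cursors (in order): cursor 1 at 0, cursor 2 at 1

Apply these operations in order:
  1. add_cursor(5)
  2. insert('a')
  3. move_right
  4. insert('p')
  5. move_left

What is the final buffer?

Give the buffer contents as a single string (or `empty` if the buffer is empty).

Answer: ampawprfsap

Derivation:
After op 1 (add_cursor(5)): buffer="mwrfs" (len 5), cursors c1@0 c2@1 c3@5, authorship .....
After op 2 (insert('a')): buffer="amawrfsa" (len 8), cursors c1@1 c2@3 c3@8, authorship 1.2....3
After op 3 (move_right): buffer="amawrfsa" (len 8), cursors c1@2 c2@4 c3@8, authorship 1.2....3
After op 4 (insert('p')): buffer="ampawprfsap" (len 11), cursors c1@3 c2@6 c3@11, authorship 1.12.2...33
After op 5 (move_left): buffer="ampawprfsap" (len 11), cursors c1@2 c2@5 c3@10, authorship 1.12.2...33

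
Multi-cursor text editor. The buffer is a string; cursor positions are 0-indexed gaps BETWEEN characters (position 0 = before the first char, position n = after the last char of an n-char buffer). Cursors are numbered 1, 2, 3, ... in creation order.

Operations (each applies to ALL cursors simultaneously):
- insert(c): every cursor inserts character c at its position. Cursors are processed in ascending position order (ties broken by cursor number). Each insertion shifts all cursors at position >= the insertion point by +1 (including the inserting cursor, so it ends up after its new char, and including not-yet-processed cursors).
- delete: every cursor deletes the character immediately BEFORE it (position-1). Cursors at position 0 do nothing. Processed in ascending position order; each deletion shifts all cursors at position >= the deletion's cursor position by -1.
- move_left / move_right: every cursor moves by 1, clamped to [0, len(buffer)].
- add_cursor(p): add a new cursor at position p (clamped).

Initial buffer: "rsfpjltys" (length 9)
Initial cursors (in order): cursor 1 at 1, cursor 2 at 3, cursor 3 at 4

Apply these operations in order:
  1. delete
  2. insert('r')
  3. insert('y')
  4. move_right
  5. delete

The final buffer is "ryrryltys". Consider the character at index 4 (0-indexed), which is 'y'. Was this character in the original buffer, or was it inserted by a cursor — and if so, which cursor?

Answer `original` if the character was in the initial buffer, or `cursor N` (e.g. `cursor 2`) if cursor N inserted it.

After op 1 (delete): buffer="sjltys" (len 6), cursors c1@0 c2@1 c3@1, authorship ......
After op 2 (insert('r')): buffer="rsrrjltys" (len 9), cursors c1@1 c2@4 c3@4, authorship 1.23.....
After op 3 (insert('y')): buffer="rysrryyjltys" (len 12), cursors c1@2 c2@7 c3@7, authorship 11.2323.....
After op 4 (move_right): buffer="rysrryyjltys" (len 12), cursors c1@3 c2@8 c3@8, authorship 11.2323.....
After op 5 (delete): buffer="ryrryltys" (len 9), cursors c1@2 c2@5 c3@5, authorship 11232....
Authorship (.=original, N=cursor N): 1 1 2 3 2 . . . .
Index 4: author = 2

Answer: cursor 2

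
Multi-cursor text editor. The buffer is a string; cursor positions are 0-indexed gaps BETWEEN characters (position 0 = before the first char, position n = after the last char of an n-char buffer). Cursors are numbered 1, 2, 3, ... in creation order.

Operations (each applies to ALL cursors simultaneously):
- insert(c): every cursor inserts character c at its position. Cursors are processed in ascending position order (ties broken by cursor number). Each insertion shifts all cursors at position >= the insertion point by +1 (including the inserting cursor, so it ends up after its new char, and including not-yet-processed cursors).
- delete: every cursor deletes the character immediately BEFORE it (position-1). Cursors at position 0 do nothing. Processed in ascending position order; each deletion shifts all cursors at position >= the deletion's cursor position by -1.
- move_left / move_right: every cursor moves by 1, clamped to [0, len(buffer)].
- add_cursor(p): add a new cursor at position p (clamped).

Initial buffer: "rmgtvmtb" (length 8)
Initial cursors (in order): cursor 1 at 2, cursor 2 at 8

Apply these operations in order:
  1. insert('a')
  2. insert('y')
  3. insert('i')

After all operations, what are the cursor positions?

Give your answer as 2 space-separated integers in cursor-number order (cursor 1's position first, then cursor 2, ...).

After op 1 (insert('a')): buffer="rmagtvmtba" (len 10), cursors c1@3 c2@10, authorship ..1......2
After op 2 (insert('y')): buffer="rmaygtvmtbay" (len 12), cursors c1@4 c2@12, authorship ..11......22
After op 3 (insert('i')): buffer="rmayigtvmtbayi" (len 14), cursors c1@5 c2@14, authorship ..111......222

Answer: 5 14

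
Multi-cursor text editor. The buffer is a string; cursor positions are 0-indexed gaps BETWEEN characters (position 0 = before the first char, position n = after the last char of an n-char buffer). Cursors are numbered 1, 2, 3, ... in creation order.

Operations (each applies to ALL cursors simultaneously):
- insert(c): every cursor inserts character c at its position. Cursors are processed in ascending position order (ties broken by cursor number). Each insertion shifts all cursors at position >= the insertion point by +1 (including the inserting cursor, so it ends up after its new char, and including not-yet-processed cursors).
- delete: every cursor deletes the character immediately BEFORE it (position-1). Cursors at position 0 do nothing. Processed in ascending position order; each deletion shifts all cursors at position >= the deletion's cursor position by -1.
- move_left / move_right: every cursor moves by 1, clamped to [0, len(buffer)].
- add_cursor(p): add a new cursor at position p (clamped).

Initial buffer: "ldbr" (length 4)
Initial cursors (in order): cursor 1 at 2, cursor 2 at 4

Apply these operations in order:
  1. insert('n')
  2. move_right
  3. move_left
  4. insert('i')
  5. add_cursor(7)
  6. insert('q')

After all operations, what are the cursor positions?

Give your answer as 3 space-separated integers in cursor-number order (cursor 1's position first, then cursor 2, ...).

Answer: 5 10 10

Derivation:
After op 1 (insert('n')): buffer="ldnbrn" (len 6), cursors c1@3 c2@6, authorship ..1..2
After op 2 (move_right): buffer="ldnbrn" (len 6), cursors c1@4 c2@6, authorship ..1..2
After op 3 (move_left): buffer="ldnbrn" (len 6), cursors c1@3 c2@5, authorship ..1..2
After op 4 (insert('i')): buffer="ldnibrin" (len 8), cursors c1@4 c2@7, authorship ..11..22
After op 5 (add_cursor(7)): buffer="ldnibrin" (len 8), cursors c1@4 c2@7 c3@7, authorship ..11..22
After op 6 (insert('q')): buffer="ldniqbriqqn" (len 11), cursors c1@5 c2@10 c3@10, authorship ..111..2232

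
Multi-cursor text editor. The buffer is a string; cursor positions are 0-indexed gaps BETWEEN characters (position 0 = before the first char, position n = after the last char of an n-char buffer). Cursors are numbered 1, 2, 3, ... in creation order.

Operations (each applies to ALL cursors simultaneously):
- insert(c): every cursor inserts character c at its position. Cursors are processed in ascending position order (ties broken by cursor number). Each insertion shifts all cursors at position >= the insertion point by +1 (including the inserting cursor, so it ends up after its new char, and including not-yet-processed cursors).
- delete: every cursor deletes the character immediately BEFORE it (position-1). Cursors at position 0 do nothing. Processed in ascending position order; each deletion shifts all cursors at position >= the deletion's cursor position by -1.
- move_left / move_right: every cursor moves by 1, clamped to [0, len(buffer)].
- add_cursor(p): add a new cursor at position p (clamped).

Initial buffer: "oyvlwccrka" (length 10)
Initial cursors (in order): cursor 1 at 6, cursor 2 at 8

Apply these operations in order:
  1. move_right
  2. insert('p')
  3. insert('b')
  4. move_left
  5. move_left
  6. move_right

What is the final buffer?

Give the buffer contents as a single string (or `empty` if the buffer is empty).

Answer: oyvlwccpbrkpba

Derivation:
After op 1 (move_right): buffer="oyvlwccrka" (len 10), cursors c1@7 c2@9, authorship ..........
After op 2 (insert('p')): buffer="oyvlwccprkpa" (len 12), cursors c1@8 c2@11, authorship .......1..2.
After op 3 (insert('b')): buffer="oyvlwccpbrkpba" (len 14), cursors c1@9 c2@13, authorship .......11..22.
After op 4 (move_left): buffer="oyvlwccpbrkpba" (len 14), cursors c1@8 c2@12, authorship .......11..22.
After op 5 (move_left): buffer="oyvlwccpbrkpba" (len 14), cursors c1@7 c2@11, authorship .......11..22.
After op 6 (move_right): buffer="oyvlwccpbrkpba" (len 14), cursors c1@8 c2@12, authorship .......11..22.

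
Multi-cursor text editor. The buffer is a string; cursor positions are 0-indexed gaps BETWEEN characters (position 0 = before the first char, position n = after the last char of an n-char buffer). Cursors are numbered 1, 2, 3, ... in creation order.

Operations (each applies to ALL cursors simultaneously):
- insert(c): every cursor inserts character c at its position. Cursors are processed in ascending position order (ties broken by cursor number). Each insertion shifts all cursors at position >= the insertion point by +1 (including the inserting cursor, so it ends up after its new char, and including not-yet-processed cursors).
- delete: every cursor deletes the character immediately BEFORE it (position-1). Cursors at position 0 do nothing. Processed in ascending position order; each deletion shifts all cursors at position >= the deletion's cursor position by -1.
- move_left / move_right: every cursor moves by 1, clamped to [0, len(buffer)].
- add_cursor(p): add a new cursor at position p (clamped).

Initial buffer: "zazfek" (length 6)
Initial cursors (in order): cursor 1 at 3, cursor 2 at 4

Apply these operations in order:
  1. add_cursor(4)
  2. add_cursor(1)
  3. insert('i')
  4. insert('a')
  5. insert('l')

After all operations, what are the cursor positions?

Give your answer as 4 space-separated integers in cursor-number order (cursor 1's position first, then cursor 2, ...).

Answer: 9 16 16 4

Derivation:
After op 1 (add_cursor(4)): buffer="zazfek" (len 6), cursors c1@3 c2@4 c3@4, authorship ......
After op 2 (add_cursor(1)): buffer="zazfek" (len 6), cursors c4@1 c1@3 c2@4 c3@4, authorship ......
After op 3 (insert('i')): buffer="ziazifiiek" (len 10), cursors c4@2 c1@5 c2@8 c3@8, authorship .4..1.23..
After op 4 (insert('a')): buffer="ziaaziafiiaaek" (len 14), cursors c4@3 c1@7 c2@12 c3@12, authorship .44..11.2323..
After op 5 (insert('l')): buffer="zialazialfiiaallek" (len 18), cursors c4@4 c1@9 c2@16 c3@16, authorship .444..111.232323..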